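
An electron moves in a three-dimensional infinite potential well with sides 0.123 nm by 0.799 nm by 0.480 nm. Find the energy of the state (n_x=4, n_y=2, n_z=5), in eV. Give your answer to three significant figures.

E = 441 eV

For a 3D rectangular well E = (h²/8m_e)·Σ n_i²/L_i² = (6.626×10^-34)²/(8·9.109×10^-31) · [4²/(0.123 nm)² + 2²/(0.799 nm)² + 5²/(0.480 nm)²].
Evaluating gives E = 7.063×10^-17 J = 441 eV.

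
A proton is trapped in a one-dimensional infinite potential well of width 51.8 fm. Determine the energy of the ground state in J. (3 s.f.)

For an infinite well E_n = n²h²/(8m_pL²), so E_1 = h²/(8m_pL²) = (6.626×10^-34)²/(8·1.673×10^-27·(5.18×10^-14 m)²) = 1.223×10^-14 J.

E_1 = 1.22×10^-14 J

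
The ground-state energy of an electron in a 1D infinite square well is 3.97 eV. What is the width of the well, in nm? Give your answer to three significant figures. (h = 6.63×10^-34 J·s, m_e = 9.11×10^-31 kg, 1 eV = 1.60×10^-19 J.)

From E_n = n²h²/(8m_eL²), L = n·h/√(8m_eE_n).
E_1 = 3.97 eV = 6.352×10^-19 J, so L = 1·6.63×10^-34/√(8·9.11×10^-31·6.352×10^-19) = 3.08×10^-10 m = 0.308 nm.

L = 0.308 nm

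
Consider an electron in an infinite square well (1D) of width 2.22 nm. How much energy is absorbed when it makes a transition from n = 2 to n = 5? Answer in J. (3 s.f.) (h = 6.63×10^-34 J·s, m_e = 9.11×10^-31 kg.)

E_1 = h²/(8m_eL²) = 1.224×10^-20 J.
|ΔE| = |2² − 5²|·E_1 = 21·1.224×10^-20 J = 2.57×10^-19 J.

|ΔE| = 2.57×10^-19 J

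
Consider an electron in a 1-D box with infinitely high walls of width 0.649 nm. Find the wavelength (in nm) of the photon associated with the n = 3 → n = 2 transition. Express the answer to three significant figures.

E_1 = h²/(8m_eL²) = 1.430×10^-19 J, so ΔE = (3² − 2²)E_1 = 7.150×10^-19 J.
λ = hc/ΔE = (6.626×10^-34·2.998×10^8)/7.150×10^-19 = 2.78×10^-7 m = 278 nm.

λ = 278 nm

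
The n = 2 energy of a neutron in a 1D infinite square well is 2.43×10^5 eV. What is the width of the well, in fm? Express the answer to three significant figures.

From E_n = n²h²/(8m_nL²), L = n·h/√(8m_nE_n).
E_2 = 2.43×10^5 eV = 3.893×10^-14 J, so L = 2·6.626×10^-34/√(8·1.675×10^-27·3.893×10^-14) = 5.80×10^-14 m = 58.0 fm.

L = 58.0 fm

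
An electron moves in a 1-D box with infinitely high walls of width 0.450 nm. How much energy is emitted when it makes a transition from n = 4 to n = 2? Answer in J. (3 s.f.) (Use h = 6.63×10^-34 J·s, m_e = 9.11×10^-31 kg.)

E_1 = h²/(8m_eL²) = 2.978×10^-19 J.
|ΔE| = |4² − 2²|·E_1 = 12·2.978×10^-19 J = 3.57×10^-18 J.

|ΔE| = 3.57×10^-18 J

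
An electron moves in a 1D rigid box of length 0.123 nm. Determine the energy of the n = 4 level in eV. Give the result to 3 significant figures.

For an infinite well E_n = n²h²/(8m_eL²), so E_1 = h²/(8m_eL²) = (6.626×10^-34)²/(8·9.109×10^-31·(1.23×10^-10 m)²) = 3.982×10^-18 J.
Then E_4 = 4²·E_1 = 16·3.982×10^-18 J = 6.371×10^-17 J.
Converting, E_4 = 6.371×10^-17 J / (1.602×10^-19 J/eV) = 398 eV.

E_4 = 398 eV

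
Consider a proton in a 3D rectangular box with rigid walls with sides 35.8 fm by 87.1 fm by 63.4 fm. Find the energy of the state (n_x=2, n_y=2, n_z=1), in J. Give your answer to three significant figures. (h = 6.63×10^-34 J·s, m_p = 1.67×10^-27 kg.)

E = 1.28×10^-13 J

For a 3D rectangular well E = (h²/8m_p)·Σ n_i²/L_i² = (6.63×10^-34)²/(8·1.67×10^-27) · [2²/(35.8 fm)² + 2²/(87.1 fm)² + 1²/(63.4 fm)²].
Evaluating gives E = 1.28×10^-13 J.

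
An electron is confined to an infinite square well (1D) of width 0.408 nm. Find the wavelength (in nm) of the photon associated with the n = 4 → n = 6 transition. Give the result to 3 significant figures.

λ = 27.4 nm

E_1 = h²/(8m_eL²) = 3.619×10^-19 J, so ΔE = (6² − 4²)E_1 = 7.238×10^-18 J.
λ = hc/ΔE = (6.626×10^-34·2.998×10^8)/7.238×10^-18 = 2.74×10^-8 m = 27.4 nm.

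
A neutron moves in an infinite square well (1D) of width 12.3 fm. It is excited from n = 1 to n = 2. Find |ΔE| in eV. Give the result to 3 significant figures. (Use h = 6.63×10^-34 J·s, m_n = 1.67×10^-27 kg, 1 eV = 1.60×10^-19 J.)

|ΔE| = 4.08×10^6 eV

E_1 = h²/(8m_nL²) = 2.175×10^-13 J.
|ΔE| = |1² − 2²|·E_1 = 3·2.175×10^-13 J = 6.525×10^-13 J = 4.08×10^6 eV.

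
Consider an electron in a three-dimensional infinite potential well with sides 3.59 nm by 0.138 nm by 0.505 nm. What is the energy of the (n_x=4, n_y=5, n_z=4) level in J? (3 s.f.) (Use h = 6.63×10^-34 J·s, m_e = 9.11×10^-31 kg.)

For a 3D rectangular well E = (h²/8m_e)·Σ n_i²/L_i² = (6.63×10^-34)²/(8·9.11×10^-31) · [4²/(3.59 nm)² + 5²/(0.138 nm)² + 4²/(0.505 nm)²].
Evaluating gives E = 8.30×10^-17 J.

E = 8.30×10^-17 J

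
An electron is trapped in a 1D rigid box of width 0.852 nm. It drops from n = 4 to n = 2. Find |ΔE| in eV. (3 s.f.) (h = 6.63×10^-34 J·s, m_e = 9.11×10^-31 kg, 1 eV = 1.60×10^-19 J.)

|ΔE| = 6.23 eV

E_1 = h²/(8m_eL²) = 8.309×10^-20 J.
|ΔE| = |4² − 2²|·E_1 = 12·8.309×10^-20 J = 9.971×10^-19 J = 6.23 eV.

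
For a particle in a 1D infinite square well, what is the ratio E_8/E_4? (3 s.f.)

E_n ∝ n², so E_8/E_4 = 8²/4² = 64/16 = 4.00.

4.00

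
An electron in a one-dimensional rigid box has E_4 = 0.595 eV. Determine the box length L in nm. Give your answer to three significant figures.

From E_n = n²h²/(8m_eL²), L = n·h/√(8m_eE_n).
E_4 = 0.595 eV = 9.532×10^-20 J, so L = 4·6.626×10^-34/√(8·9.109×10^-31·9.532×10^-20) = 3.18×10^-9 m = 3.18 nm.

L = 3.18 nm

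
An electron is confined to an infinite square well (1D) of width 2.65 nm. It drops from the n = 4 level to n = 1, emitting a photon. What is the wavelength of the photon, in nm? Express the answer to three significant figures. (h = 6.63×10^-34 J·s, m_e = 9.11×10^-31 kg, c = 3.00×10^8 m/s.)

E_1 = h²/(8m_eL²) = 8.589×10^-21 J, so ΔE = (4² − 1²)E_1 = 1.288×10^-19 J.
λ = hc/ΔE = (6.63×10^-34·3.00×10^8)/1.288×10^-19 = 1.54×10^-6 m = 1.54×10^3 nm.

λ = 1.54×10^3 nm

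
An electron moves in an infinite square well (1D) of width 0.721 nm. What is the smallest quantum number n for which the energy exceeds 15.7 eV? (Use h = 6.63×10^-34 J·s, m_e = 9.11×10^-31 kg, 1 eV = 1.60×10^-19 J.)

n = 5

E_1 = h²/(8m_eL²) = 1.160×10^-19 J = 0.7250 eV.
Need n² > 15.7/0.7250 = 21.66, i.e. n > 4.654.
The smallest integer satisfying this is n = 5.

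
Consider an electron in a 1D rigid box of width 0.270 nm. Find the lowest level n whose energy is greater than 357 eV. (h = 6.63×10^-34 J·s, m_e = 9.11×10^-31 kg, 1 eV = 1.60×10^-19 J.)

E_1 = h²/(8m_eL²) = 8.274×10^-19 J = 5.171 eV.
Need n² > 357/5.171 = 69.04, i.e. n > 8.309.
The smallest integer satisfying this is n = 9.

n = 9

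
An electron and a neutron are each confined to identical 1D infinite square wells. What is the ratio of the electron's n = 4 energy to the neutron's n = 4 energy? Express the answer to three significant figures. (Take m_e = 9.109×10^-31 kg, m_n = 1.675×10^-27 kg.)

E_n ∝ 1/m at fixed n and L, so the ratio is m_n/m_e = 1.675×10^-27/9.109×10^-31 = 1.84×10^3.

1.84×10^3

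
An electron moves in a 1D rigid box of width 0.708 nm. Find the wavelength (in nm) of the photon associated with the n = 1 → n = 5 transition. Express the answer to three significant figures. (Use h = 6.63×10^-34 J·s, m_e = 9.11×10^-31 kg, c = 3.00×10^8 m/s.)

λ = 68.9 nm

E_1 = h²/(8m_eL²) = 1.203×10^-19 J, so ΔE = (5² − 1²)E_1 = 2.887×10^-18 J.
λ = hc/ΔE = (6.63×10^-34·3.00×10^8)/2.887×10^-18 = 6.89×10^-8 m = 68.9 nm.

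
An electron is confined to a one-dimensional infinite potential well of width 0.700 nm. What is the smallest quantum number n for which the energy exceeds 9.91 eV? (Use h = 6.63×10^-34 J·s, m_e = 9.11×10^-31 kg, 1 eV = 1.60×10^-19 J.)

E_1 = h²/(8m_eL²) = 1.231×10^-19 J = 0.7694 eV.
Need n² > 9.91/0.7694 = 12.88, i.e. n > 3.589.
The smallest integer satisfying this is n = 4.

n = 4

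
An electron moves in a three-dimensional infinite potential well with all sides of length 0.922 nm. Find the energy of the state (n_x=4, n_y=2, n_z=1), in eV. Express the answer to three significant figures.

E = 9.29 eV

For a 3D rectangular well E = (h²/8m_e)·Σ n_i²/L_i² = (6.626×10^-34)²/(8·9.109×10^-31) · [4²/(0.922 nm)² + 2²/(0.922 nm)² + 1²/(0.922 nm)²].
Evaluating gives E = 1.488×10^-18 J = 9.29 eV.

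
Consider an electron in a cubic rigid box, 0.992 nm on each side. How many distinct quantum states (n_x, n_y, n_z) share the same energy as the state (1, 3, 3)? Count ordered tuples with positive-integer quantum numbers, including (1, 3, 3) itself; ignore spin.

degeneracy = 3

The level has n_x² + n_y² + n_z² = 19. The ordered positive-integer solutions are (1, 3, 3), (3, 1, 3), (3, 3, 1).
That gives 3 states.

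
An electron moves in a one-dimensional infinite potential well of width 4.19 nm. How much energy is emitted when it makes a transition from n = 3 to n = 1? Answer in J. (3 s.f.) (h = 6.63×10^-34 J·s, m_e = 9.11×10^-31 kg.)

E_1 = h²/(8m_eL²) = 3.436×10^-21 J.
|ΔE| = |3² − 1²|·E_1 = 8·3.436×10^-21 J = 2.75×10^-20 J.

|ΔE| = 2.75×10^-20 J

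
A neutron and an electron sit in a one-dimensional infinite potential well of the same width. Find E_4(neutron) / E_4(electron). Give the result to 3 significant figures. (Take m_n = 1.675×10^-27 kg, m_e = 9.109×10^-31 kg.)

5.44×10^-4

E_n ∝ 1/m at fixed n and L, so the ratio is m_e/m_n = 9.109×10^-31/1.675×10^-27 = 5.44×10^-4.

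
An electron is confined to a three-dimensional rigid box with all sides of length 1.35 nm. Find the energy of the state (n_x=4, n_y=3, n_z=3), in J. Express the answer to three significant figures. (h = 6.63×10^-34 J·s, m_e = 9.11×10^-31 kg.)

For a 3D rectangular well E = (h²/8m_e)·Σ n_i²/L_i² = (6.63×10^-34)²/(8·9.11×10^-31) · [4²/(1.35 nm)² + 3²/(1.35 nm)² + 3²/(1.35 nm)²].
Evaluating gives E = 1.13×10^-18 J.

E = 1.13×10^-18 J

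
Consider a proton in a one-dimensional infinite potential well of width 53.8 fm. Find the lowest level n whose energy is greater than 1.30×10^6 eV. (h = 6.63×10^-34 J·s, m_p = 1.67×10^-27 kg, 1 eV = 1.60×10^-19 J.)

E_1 = h²/(8m_pL²) = 1.137×10^-14 J = 7.106×10^4 eV.
Need n² > 1.30×10^6/7.106×10^4 = 18.29, i.e. n > 4.277.
The smallest integer satisfying this is n = 5.

n = 5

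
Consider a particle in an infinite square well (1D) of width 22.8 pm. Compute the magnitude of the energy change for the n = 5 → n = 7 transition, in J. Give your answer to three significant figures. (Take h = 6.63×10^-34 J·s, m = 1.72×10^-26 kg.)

E_1 = h²/(8mL²) = 6.145×10^-21 J.
|ΔE| = |5² − 7²|·E_1 = 24·6.145×10^-21 J = 1.47×10^-19 J.

|ΔE| = 1.47×10^-19 J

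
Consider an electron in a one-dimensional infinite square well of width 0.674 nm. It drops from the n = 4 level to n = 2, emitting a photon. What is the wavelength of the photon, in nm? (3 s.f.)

E_1 = h²/(8m_eL²) = 1.326×10^-19 J, so ΔE = (4² − 2²)E_1 = 1.591×10^-18 J.
λ = hc/ΔE = (6.626×10^-34·2.998×10^8)/1.591×10^-18 = 1.25×10^-7 m = 125 nm.

λ = 125 nm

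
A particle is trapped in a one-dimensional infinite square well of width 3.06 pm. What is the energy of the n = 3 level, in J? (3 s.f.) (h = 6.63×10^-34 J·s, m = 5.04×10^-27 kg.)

For an infinite well E_n = n²h²/(8mL²), so E_1 = h²/(8mL²) = (6.63×10^-34)²/(8·5.04×10^-27·(3.06×10^-12 m)²) = 1.164×10^-18 J.
Then E_3 = 3²·E_1 = 9·1.164×10^-18 J = 1.05×10^-17 J.

E_3 = 1.05×10^-17 J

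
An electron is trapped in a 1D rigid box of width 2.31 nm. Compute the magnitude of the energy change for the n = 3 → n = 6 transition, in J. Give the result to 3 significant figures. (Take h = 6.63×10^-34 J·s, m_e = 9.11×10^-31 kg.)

E_1 = h²/(8m_eL²) = 1.130×10^-20 J.
|ΔE| = |3² − 6²|·E_1 = 27·1.130×10^-20 J = 3.05×10^-19 J.

|ΔE| = 3.05×10^-19 J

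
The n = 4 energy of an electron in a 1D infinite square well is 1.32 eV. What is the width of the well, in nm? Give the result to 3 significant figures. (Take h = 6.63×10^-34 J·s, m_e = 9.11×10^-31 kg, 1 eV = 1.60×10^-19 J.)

L = 2.14 nm

From E_n = n²h²/(8m_eL²), L = n·h/√(8m_eE_n).
E_4 = 1.32 eV = 2.112×10^-19 J, so L = 4·6.63×10^-34/√(8·9.11×10^-31·2.112×10^-19) = 2.14×10^-9 m = 2.14 nm.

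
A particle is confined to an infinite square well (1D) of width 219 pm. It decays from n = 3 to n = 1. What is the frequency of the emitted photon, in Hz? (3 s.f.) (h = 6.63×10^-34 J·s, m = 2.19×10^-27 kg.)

E_1 = h²/(8mL²) = 5.231×10^-22 J and ΔE = (3² − 1²)E_1 = 4.185×10^-21 J.
f = ΔE/h = 4.185×10^-21/6.63×10^-34 = 6.31×10^12 Hz.

f = 6.31×10^12 Hz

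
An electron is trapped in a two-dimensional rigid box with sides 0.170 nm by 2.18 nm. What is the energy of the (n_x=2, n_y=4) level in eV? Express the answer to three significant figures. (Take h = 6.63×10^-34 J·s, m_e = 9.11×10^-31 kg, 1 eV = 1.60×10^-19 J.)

E = 53.4 eV

For a 2D rectangular well E = (h²/8m_e)·Σ n_i²/L_i² = (6.63×10^-34)²/(8·9.11×10^-31) · [2²/(0.170 nm)² + 4²/(2.18 nm)²].
Evaluating gives E = 8.551×10^-18 J = 53.4 eV.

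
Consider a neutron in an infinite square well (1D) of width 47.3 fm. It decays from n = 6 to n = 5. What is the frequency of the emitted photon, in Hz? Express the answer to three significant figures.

f = 2.43×10^20 Hz

E_1 = h²/(8m_nL²) = 1.464×10^-14 J and ΔE = (6² − 5²)E_1 = 1.610×10^-13 J.
f = ΔE/h = 1.610×10^-13/6.626×10^-34 = 2.43×10^20 Hz.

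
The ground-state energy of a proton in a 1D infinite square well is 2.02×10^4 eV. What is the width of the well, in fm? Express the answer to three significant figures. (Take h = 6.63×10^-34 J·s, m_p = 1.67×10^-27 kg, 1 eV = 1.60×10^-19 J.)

L = 101 fm

From E_n = n²h²/(8m_pL²), L = n·h/√(8m_pE_n).
E_1 = 2.02×10^4 eV = 3.232×10^-15 J, so L = 1·6.63×10^-34/√(8·1.67×10^-27·3.232×10^-15) = 1.01×10^-13 m = 101 fm.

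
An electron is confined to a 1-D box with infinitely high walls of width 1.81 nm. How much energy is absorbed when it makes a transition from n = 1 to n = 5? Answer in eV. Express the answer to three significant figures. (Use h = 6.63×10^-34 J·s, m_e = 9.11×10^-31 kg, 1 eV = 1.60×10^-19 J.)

E_1 = h²/(8m_eL²) = 1.841×10^-20 J.
|ΔE| = |1² − 5²|·E_1 = 24·1.841×10^-20 J = 4.418×10^-19 J = 2.76 eV.

|ΔE| = 2.76 eV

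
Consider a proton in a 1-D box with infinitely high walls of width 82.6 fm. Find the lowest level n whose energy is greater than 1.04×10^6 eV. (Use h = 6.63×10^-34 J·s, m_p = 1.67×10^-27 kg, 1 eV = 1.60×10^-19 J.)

E_1 = h²/(8m_pL²) = 4.822×10^-15 J = 3.014×10^4 eV.
Need n² > 1.04×10^6/3.014×10^4 = 34.51, i.e. n > 5.875.
The smallest integer satisfying this is n = 6.

n = 6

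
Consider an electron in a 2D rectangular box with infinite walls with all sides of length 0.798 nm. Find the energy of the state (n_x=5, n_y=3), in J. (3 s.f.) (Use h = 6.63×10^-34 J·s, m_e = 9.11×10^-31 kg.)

For a 2D rectangular well E = (h²/8m_e)·Σ n_i²/L_i² = (6.63×10^-34)²/(8·9.11×10^-31) · [5²/(0.798 nm)² + 3²/(0.798 nm)²].
Evaluating gives E = 3.22×10^-18 J.

E = 3.22×10^-18 J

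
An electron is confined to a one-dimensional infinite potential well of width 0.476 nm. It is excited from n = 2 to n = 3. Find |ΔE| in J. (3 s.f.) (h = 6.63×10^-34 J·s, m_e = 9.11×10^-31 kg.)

E_1 = h²/(8m_eL²) = 2.662×10^-19 J.
|ΔE| = |2² − 3²|·E_1 = 5·2.662×10^-19 J = 1.33×10^-18 J.

|ΔE| = 1.33×10^-18 J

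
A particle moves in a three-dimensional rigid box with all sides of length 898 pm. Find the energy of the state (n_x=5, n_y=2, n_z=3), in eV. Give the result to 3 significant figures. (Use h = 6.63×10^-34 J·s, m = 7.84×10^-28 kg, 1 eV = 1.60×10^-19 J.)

E = 0.0206 eV

For a 3D rectangular well E = (h²/8m)·Σ n_i²/L_i² = (6.63×10^-34)²/(8·7.84×10^-28) · [5²/(898 pm)² + 2²/(898 pm)² + 3²/(898 pm)²].
Evaluating gives E = 3.303×10^-21 J = 0.0206 eV.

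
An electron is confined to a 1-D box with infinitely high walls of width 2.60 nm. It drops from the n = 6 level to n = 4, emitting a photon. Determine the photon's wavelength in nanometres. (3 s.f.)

E_1 = h²/(8m_eL²) = 8.912×10^-21 J, so ΔE = (6² − 4²)E_1 = 1.782×10^-19 J.
λ = hc/ΔE = (6.626×10^-34·2.998×10^8)/1.782×10^-19 = 1.11×10^-6 m = 1.11×10^3 nm.

λ = 1.11×10^3 nm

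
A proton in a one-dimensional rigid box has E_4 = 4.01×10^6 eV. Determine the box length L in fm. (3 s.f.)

L = 28.6 fm

From E_n = n²h²/(8m_pL²), L = n·h/√(8m_pE_n).
E_4 = 4.01×10^6 eV = 6.424×10^-13 J, so L = 4·6.626×10^-34/√(8·1.673×10^-27·6.424×10^-13) = 2.86×10^-14 m = 28.6 fm.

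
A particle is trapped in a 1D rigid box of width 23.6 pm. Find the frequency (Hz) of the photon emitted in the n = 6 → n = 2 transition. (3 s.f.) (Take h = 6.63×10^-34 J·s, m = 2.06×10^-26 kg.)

E_1 = h²/(8mL²) = 4.789×10^-21 J and ΔE = (6² − 2²)E_1 = 1.532×10^-19 J.
f = ΔE/h = 1.532×10^-19/6.63×10^-34 = 2.31×10^14 Hz.

f = 2.31×10^14 Hz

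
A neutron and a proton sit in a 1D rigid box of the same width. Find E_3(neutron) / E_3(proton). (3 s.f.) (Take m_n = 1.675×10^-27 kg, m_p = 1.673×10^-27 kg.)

E_n ∝ 1/m at fixed n and L, so the ratio is m_p/m_n = 1.673×10^-27/1.675×10^-27 = 0.999.

0.999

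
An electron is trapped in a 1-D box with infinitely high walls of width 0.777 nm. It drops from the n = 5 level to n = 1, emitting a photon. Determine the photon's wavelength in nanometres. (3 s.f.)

λ = 82.9 nm

E_1 = h²/(8m_eL²) = 9.979×10^-20 J, so ΔE = (5² − 1²)E_1 = 2.395×10^-18 J.
λ = hc/ΔE = (6.626×10^-34·2.998×10^8)/2.395×10^-18 = 8.29×10^-8 m = 82.9 nm.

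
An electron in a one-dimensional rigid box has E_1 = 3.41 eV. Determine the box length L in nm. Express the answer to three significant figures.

L = 0.332 nm

From E_n = n²h²/(8m_eL²), L = n·h/√(8m_eE_n).
E_1 = 3.41 eV = 5.463×10^-19 J, so L = 1·6.626×10^-34/√(8·9.109×10^-31·5.463×10^-19) = 3.32×10^-10 m = 0.332 nm.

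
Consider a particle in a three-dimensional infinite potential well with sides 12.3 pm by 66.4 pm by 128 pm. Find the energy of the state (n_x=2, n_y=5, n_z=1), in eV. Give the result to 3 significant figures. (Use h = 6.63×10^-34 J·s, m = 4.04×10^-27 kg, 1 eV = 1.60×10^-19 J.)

E = 2.73 eV

For a 3D rectangular well E = (h²/8m)·Σ n_i²/L_i² = (6.63×10^-34)²/(8·4.04×10^-27) · [2²/(12.3 pm)² + 5²/(66.4 pm)² + 1²/(128 pm)²].
Evaluating gives E = 4.375×10^-19 J = 2.73 eV.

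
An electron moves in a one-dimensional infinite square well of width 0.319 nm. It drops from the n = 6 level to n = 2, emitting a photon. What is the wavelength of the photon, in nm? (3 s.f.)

E_1 = h²/(8m_eL²) = 5.921×10^-19 J, so ΔE = (6² − 2²)E_1 = 1.895×10^-17 J.
λ = hc/ΔE = (6.626×10^-34·2.998×10^8)/1.895×10^-17 = 1.05×10^-8 m = 10.5 nm.

λ = 10.5 nm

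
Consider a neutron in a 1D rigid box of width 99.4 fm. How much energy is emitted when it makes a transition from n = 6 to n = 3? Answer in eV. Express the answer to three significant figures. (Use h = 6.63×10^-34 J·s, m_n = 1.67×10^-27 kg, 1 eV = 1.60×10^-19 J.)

|ΔE| = 5.62×10^5 eV

E_1 = h²/(8m_nL²) = 3.330×10^-15 J.
|ΔE| = |6² − 3²|·E_1 = 27·3.330×10^-15 J = 8.991×10^-14 J = 5.62×10^5 eV.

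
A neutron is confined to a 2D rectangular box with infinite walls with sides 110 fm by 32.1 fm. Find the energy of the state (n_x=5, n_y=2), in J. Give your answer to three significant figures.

E = 1.95×10^-13 J

For a 2D rectangular well E = (h²/8m_n)·Σ n_i²/L_i² = (6.626×10^-34)²/(8·1.675×10^-27) · [5²/(110 fm)² + 2²/(32.1 fm)²].
Evaluating gives E = 1.95×10^-13 J.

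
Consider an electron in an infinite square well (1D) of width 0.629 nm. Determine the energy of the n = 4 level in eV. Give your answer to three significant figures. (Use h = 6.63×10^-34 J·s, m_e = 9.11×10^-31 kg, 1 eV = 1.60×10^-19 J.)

For an infinite well E_n = n²h²/(8m_eL²), so E_1 = h²/(8m_eL²) = (6.63×10^-34)²/(8·9.11×10^-31·(6.29×10^-10 m)²) = 1.524×10^-19 J.
Then E_4 = 4²·E_1 = 16·1.524×10^-19 J = 2.438×10^-18 J.
Converting, E_4 = 2.438×10^-18 J / (1.60×10^-19 J/eV) = 15.2 eV.

E_4 = 15.2 eV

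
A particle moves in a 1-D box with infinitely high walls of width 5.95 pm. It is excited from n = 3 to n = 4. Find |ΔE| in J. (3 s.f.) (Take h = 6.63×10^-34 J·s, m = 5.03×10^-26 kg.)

E_1 = h²/(8mL²) = 3.086×10^-20 J.
|ΔE| = |3² − 4²|·E_1 = 7·3.086×10^-20 J = 2.16×10^-19 J.

|ΔE| = 2.16×10^-19 J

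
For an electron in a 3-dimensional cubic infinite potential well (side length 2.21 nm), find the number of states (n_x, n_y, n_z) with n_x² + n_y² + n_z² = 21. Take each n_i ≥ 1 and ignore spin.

The level has n_x² + n_y² + n_z² = 21. The ordered positive-integer solutions are (1, 2, 4), (1, 4, 2), (2, 1, 4), (2, 4, 1), (4, 1, 2), (4, 2, 1).
That gives 6 states.

degeneracy = 6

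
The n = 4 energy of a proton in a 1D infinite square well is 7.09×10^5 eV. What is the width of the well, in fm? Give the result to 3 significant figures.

From E_n = n²h²/(8m_pL²), L = n·h/√(8m_pE_n).
E_4 = 7.09×10^5 eV = 1.136×10^-13 J, so L = 4·6.626×10^-34/√(8·1.673×10^-27·1.136×10^-13) = 6.80×10^-14 m = 68.0 fm.

L = 68.0 fm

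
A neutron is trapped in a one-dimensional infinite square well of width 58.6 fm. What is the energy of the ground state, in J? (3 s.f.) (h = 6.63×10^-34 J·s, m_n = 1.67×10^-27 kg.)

E_1 = 9.58×10^-15 J

For an infinite well E_n = n²h²/(8m_nL²), so E_1 = h²/(8m_nL²) = (6.63×10^-34)²/(8·1.67×10^-27·(5.86×10^-14 m)²) = 9.581×10^-15 J.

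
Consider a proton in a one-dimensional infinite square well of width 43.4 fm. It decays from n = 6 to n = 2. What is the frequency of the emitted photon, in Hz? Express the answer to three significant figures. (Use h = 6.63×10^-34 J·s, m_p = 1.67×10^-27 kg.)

f = 8.43×10^20 Hz

E_1 = h²/(8m_pL²) = 1.747×10^-14 J and ΔE = (6² − 2²)E_1 = 5.590×10^-13 J.
f = ΔE/h = 5.590×10^-13/6.63×10^-34 = 8.43×10^20 Hz.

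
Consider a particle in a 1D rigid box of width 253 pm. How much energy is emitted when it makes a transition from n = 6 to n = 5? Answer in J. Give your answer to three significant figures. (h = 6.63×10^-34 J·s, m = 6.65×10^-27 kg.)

E_1 = h²/(8mL²) = 1.291×10^-22 J.
|ΔE| = |6² − 5²|·E_1 = 11·1.291×10^-22 J = 1.42×10^-21 J.

|ΔE| = 1.42×10^-21 J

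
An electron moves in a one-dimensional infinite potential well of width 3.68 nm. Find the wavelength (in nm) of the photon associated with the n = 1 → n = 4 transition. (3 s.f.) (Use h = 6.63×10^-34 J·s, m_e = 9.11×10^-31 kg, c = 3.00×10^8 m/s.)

E_1 = h²/(8m_eL²) = 4.454×10^-21 J, so ΔE = (4² − 1²)E_1 = 6.681×10^-20 J.
λ = hc/ΔE = (6.63×10^-34·3.00×10^8)/6.681×10^-20 = 2.98×10^-6 m = 2.98×10^3 nm.

λ = 2.98×10^3 nm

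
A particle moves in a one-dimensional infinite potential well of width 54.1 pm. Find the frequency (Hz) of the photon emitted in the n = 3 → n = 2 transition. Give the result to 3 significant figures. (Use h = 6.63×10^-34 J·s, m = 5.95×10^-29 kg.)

E_1 = h²/(8mL²) = 3.155×10^-19 J and ΔE = (3² − 2²)E_1 = 1.577×10^-18 J.
f = ΔE/h = 1.577×10^-18/6.63×10^-34 = 2.38×10^15 Hz.

f = 2.38×10^15 Hz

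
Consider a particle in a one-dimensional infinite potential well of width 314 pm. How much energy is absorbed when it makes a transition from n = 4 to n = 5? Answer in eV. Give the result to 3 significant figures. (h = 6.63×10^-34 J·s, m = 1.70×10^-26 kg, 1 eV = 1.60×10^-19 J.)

|ΔE| = 0.00184 eV

E_1 = h²/(8mL²) = 3.278×10^-23 J.
|ΔE| = |4² − 5²|·E_1 = 9·3.278×10^-23 J = 2.950×10^-22 J = 0.00184 eV.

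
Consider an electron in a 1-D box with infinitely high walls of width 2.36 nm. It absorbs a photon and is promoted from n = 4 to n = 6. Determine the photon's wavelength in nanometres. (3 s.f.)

E_1 = h²/(8m_eL²) = 1.082×10^-20 J, so ΔE = (6² − 4²)E_1 = 2.164×10^-19 J.
λ = hc/ΔE = (6.626×10^-34·2.998×10^8)/2.164×10^-19 = 9.18×10^-7 m = 918 nm.

λ = 918 nm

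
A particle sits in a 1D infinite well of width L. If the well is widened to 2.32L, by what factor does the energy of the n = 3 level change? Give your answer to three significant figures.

E_n ∝ 1/L², so the energy scales by 1/2.32² = 0.186.

0.186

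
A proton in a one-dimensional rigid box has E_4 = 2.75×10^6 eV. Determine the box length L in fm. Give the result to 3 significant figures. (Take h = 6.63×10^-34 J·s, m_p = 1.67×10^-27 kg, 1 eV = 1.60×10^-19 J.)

L = 34.6 fm

From E_n = n²h²/(8m_pL²), L = n·h/√(8m_pE_n).
E_4 = 2.75×10^6 eV = 4.400×10^-13 J, so L = 4·6.63×10^-34/√(8·1.67×10^-27·4.400×10^-13) = 3.46×10^-14 m = 34.6 fm.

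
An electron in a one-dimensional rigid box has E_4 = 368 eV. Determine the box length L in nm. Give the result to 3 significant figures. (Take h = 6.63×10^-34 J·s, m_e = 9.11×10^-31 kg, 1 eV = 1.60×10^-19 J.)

L = 0.128 nm

From E_n = n²h²/(8m_eL²), L = n·h/√(8m_eE_n).
E_4 = 368 eV = 5.888×10^-17 J, so L = 4·6.63×10^-34/√(8·9.11×10^-31·5.888×10^-17) = 1.28×10^-10 m = 0.128 nm.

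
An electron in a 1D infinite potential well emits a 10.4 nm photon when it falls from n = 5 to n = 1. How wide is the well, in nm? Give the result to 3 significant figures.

L = 0.275 nm

The photon carries ΔE = hc/λ = 6.626×10^-34·2.998×10^8/1.04×10^-8 m = 1.910×10^-17 J.
Since ΔE = (5² − 1²)E_1, E_1 = 7.958×10^-19 J, and L = h/√(8m_eE_1) = 2.75×10^-10 m = 0.275 nm.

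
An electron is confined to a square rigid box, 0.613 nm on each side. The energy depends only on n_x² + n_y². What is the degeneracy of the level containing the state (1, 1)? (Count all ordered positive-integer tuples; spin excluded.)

The level has n_x² + n_y² = 2. The ordered positive-integer solutions are (1, 1).
That gives 1 state.

degeneracy = 1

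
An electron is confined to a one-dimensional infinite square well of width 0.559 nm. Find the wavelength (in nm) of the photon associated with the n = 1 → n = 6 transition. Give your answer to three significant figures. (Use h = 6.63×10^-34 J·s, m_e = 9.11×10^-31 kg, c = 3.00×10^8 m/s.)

E_1 = h²/(8m_eL²) = 1.930×10^-19 J, so ΔE = (6² − 1²)E_1 = 6.755×10^-18 J.
λ = hc/ΔE = (6.63×10^-34·3.00×10^8)/6.755×10^-18 = 2.94×10^-8 m = 29.4 nm.

λ = 29.4 nm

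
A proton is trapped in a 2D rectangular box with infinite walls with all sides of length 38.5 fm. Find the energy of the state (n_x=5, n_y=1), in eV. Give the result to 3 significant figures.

E = 3.59×10^6 eV

For a 2D rectangular well E = (h²/8m_p)·Σ n_i²/L_i² = (6.626×10^-34)²/(8·1.673×10^-27) · [5²/(38.5 fm)² + 1²/(38.5 fm)²].
Evaluating gives E = 5.754×10^-13 J = 3.59×10^6 eV.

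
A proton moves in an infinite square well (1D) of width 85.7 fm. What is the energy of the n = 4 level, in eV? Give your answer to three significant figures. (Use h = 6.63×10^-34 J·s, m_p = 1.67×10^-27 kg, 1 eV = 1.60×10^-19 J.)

E_4 = 4.48×10^5 eV

For an infinite well E_n = n²h²/(8m_pL²), so E_1 = h²/(8m_pL²) = (6.63×10^-34)²/(8·1.67×10^-27·(8.57×10^-14 m)²) = 4.480×10^-15 J.
Then E_4 = 4²·E_1 = 16·4.480×10^-15 J = 7.168×10^-14 J.
Converting, E_4 = 7.168×10^-14 J / (1.60×10^-19 J/eV) = 4.48×10^5 eV.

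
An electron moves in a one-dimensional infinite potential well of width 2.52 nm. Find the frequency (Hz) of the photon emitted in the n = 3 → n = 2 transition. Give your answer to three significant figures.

E_1 = h²/(8m_eL²) = 9.487×10^-21 J and ΔE = (3² − 2²)E_1 = 4.743×10^-20 J.
f = ΔE/h = 4.743×10^-20/6.626×10^-34 = 7.16×10^13 Hz.

f = 7.16×10^13 Hz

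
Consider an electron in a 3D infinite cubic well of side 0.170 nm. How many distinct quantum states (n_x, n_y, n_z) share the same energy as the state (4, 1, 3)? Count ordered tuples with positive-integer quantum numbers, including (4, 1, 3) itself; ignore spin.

The level has n_x² + n_y² + n_z² = 26. The ordered positive-integer solutions are (1, 3, 4), (1, 4, 3), (3, 1, 4), (3, 4, 1), (4, 1, 3), (4, 3, 1).
That gives 6 states.

degeneracy = 6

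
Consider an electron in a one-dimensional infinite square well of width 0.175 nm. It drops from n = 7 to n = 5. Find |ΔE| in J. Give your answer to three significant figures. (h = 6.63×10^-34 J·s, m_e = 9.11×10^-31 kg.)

E_1 = h²/(8m_eL²) = 1.969×10^-18 J.
|ΔE| = |7² − 5²|·E_1 = 24·1.969×10^-18 J = 4.73×10^-17 J.

|ΔE| = 4.73×10^-17 J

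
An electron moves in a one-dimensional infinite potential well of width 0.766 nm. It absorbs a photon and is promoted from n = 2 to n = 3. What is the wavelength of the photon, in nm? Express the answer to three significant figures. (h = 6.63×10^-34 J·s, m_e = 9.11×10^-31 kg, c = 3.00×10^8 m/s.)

λ = 387 nm

E_1 = h²/(8m_eL²) = 1.028×10^-19 J, so ΔE = (3² − 2²)E_1 = 5.140×10^-19 J.
λ = hc/ΔE = (6.63×10^-34·3.00×10^8)/5.140×10^-19 = 3.87×10^-7 m = 387 nm.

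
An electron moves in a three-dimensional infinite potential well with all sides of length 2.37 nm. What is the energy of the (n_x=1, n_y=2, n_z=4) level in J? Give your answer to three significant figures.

E = 2.25×10^-19 J

For a 3D rectangular well E = (h²/8m_e)·Σ n_i²/L_i² = (6.626×10^-34)²/(8·9.109×10^-31) · [1²/(2.37 nm)² + 2²/(2.37 nm)² + 4²/(2.37 nm)²].
Evaluating gives E = 2.25×10^-19 J.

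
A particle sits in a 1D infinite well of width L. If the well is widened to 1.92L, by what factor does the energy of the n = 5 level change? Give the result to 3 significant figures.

0.271

E_n ∝ 1/L², so the energy scales by 1/1.92² = 0.271.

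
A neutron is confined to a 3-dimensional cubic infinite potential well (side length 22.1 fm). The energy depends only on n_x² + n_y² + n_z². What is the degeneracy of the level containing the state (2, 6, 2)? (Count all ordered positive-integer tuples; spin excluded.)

The level has n_x² + n_y² + n_z² = 44. The ordered positive-integer solutions are (2, 2, 6), (2, 6, 2), (6, 2, 2).
That gives 3 states.

degeneracy = 3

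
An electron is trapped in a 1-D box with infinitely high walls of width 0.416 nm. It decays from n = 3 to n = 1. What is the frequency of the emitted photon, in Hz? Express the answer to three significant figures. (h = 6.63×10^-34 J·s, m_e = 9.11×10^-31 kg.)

f = 4.21×10^15 Hz

E_1 = h²/(8m_eL²) = 3.485×10^-19 J and ΔE = (3² − 1²)E_1 = 2.788×10^-18 J.
f = ΔE/h = 2.788×10^-18/6.63×10^-34 = 4.21×10^15 Hz.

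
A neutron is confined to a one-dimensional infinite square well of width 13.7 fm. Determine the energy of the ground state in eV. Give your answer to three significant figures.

E_1 = 1.09×10^6 eV

For an infinite well E_n = n²h²/(8m_nL²), so E_1 = h²/(8m_nL²) = (6.626×10^-34)²/(8·1.675×10^-27·(1.37×10^-14 m)²) = 1.746×10^-13 J.
Converting, E_1 = 1.746×10^-13 J / (1.602×10^-19 J/eV) = 1.09×10^6 eV.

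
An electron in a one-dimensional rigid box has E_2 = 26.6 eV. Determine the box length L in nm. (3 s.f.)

From E_n = n²h²/(8m_eL²), L = n·h/√(8m_eE_n).
E_2 = 26.6 eV = 4.261×10^-18 J, so L = 2·6.626×10^-34/√(8·9.109×10^-31·4.261×10^-18) = 2.38×10^-10 m = 0.238 nm.

L = 0.238 nm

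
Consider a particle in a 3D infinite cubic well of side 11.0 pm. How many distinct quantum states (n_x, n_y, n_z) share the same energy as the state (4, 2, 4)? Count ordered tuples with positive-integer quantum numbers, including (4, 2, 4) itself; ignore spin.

The level has n_x² + n_y² + n_z² = 36. The ordered positive-integer solutions are (2, 4, 4), (4, 2, 4), (4, 4, 2).
That gives 3 states.

degeneracy = 3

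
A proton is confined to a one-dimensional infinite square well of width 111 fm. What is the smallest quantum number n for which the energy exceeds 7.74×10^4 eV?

n = 3

E_1 = h²/(8m_pL²) = 2.662×10^-15 J = 1.662×10^4 eV.
Need n² > 7.74×10^4/1.662×10^4 = 4.657, i.e. n > 2.158.
The smallest integer satisfying this is n = 3.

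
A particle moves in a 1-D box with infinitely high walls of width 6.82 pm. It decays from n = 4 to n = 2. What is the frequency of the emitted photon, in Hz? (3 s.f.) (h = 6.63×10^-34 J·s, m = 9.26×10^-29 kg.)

f = 2.31×10^17 Hz

E_1 = h²/(8mL²) = 1.276×10^-17 J and ΔE = (4² − 2²)E_1 = 1.531×10^-16 J.
f = ΔE/h = 1.531×10^-16/6.63×10^-34 = 2.31×10^17 Hz.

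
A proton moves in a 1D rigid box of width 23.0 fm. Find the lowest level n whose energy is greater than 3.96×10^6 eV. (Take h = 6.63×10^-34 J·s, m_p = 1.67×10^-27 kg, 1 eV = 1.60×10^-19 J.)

E_1 = h²/(8m_pL²) = 6.220×10^-14 J = 3.888×10^5 eV.
Need n² > 3.96×10^6/3.888×10^5 = 10.19, i.e. n > 3.192.
The smallest integer satisfying this is n = 4.

n = 4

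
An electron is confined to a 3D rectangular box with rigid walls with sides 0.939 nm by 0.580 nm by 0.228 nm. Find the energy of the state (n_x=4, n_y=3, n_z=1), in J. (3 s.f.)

E = 3.86×10^-18 J

For a 3D rectangular well E = (h²/8m_e)·Σ n_i²/L_i² = (6.626×10^-34)²/(8·9.109×10^-31) · [4²/(0.939 nm)² + 3²/(0.580 nm)² + 1²/(0.228 nm)²].
Evaluating gives E = 3.86×10^-18 J.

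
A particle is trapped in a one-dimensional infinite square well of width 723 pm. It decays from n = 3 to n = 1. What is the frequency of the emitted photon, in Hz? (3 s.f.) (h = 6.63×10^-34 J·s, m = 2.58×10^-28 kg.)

E_1 = h²/(8mL²) = 4.074×10^-22 J and ΔE = (3² − 1²)E_1 = 3.259×10^-21 J.
f = ΔE/h = 3.259×10^-21/6.63×10^-34 = 4.92×10^12 Hz.

f = 4.92×10^12 Hz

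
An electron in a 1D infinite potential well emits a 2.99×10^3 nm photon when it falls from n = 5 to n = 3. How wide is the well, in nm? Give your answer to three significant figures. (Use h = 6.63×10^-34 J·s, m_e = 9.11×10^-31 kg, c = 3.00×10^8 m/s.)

L = 3.81 nm

The photon carries ΔE = hc/λ = 6.63×10^-34·3.00×10^8/2.99×10^-6 m = 6.652×10^-20 J.
Since ΔE = (5² − 3²)E_1, E_1 = 4.158×10^-21 J, and L = h/√(8m_eE_1) = 3.81×10^-9 m = 3.81 nm.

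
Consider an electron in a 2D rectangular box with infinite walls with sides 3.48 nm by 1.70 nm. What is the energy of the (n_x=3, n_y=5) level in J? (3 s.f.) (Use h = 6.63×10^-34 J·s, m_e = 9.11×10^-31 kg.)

For a 2D rectangular well E = (h²/8m_e)·Σ n_i²/L_i² = (6.63×10^-34)²/(8·9.11×10^-31) · [3²/(3.48 nm)² + 5²/(1.70 nm)²].
Evaluating gives E = 5.67×10^-19 J.

E = 5.67×10^-19 J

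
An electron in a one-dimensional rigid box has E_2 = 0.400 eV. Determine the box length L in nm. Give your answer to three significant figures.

From E_n = n²h²/(8m_eL²), L = n·h/√(8m_eE_n).
E_2 = 0.400 eV = 6.408×10^-20 J, so L = 2·6.626×10^-34/√(8·9.109×10^-31·6.408×10^-20) = 1.94×10^-9 m = 1.94 nm.

L = 1.94 nm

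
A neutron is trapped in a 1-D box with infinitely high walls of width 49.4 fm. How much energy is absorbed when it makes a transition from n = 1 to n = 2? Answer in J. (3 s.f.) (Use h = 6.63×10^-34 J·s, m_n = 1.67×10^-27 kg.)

E_1 = h²/(8m_nL²) = 1.348×10^-14 J.
|ΔE| = |1² − 2²|·E_1 = 3·1.348×10^-14 J = 4.04×10^-14 J.

|ΔE| = 4.04×10^-14 J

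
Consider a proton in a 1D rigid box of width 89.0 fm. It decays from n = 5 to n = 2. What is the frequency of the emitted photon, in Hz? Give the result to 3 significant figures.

E_1 = h²/(8m_pL²) = 4.141×10^-15 J and ΔE = (5² − 2²)E_1 = 8.696×10^-14 J.
f = ΔE/h = 8.696×10^-14/6.626×10^-34 = 1.31×10^20 Hz.

f = 1.31×10^20 Hz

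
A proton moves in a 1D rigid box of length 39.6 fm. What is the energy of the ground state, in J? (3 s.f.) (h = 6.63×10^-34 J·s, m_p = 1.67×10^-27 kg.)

E_1 = 2.10×10^-14 J

For an infinite well E_n = n²h²/(8m_pL²), so E_1 = h²/(8m_pL²) = (6.63×10^-34)²/(8·1.67×10^-27·(3.96×10^-14 m)²) = 2.098×10^-14 J.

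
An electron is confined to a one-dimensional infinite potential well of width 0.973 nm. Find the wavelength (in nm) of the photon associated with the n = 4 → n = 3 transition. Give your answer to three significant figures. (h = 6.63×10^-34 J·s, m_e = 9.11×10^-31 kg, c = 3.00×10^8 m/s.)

E_1 = h²/(8m_eL²) = 6.371×10^-20 J, so ΔE = (4² − 3²)E_1 = 4.460×10^-19 J.
λ = hc/ΔE = (6.63×10^-34·3.00×10^8)/4.460×10^-19 = 4.46×10^-7 m = 446 nm.

λ = 446 nm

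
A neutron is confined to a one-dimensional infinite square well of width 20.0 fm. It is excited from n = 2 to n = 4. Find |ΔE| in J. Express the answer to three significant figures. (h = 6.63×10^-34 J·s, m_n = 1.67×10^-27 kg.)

E_1 = h²/(8m_nL²) = 8.225×10^-14 J.
|ΔE| = |2² − 4²|·E_1 = 12·8.225×10^-14 J = 9.87×10^-13 J.

|ΔE| = 9.87×10^-13 J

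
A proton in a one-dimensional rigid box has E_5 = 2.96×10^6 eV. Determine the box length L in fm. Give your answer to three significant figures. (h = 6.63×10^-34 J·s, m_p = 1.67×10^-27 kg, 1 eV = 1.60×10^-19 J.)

From E_n = n²h²/(8m_pL²), L = n·h/√(8m_pE_n).
E_5 = 2.96×10^6 eV = 4.736×10^-13 J, so L = 5·6.63×10^-34/√(8·1.67×10^-27·4.736×10^-13) = 4.17×10^-14 m = 41.7 fm.

L = 41.7 fm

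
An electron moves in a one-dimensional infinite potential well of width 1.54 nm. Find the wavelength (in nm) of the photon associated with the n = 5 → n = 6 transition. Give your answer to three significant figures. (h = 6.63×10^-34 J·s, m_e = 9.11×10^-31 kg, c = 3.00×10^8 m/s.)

E_1 = h²/(8m_eL²) = 2.543×10^-20 J, so ΔE = (6² − 5²)E_1 = 2.797×10^-19 J.
λ = hc/ΔE = (6.63×10^-34·3.00×10^8)/2.797×10^-19 = 7.11×10^-7 m = 711 nm.

λ = 711 nm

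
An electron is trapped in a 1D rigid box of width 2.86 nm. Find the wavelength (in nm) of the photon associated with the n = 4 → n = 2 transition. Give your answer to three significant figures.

E_1 = h²/(8m_eL²) = 7.366×10^-21 J, so ΔE = (4² − 2²)E_1 = 8.839×10^-20 J.
λ = hc/ΔE = (6.626×10^-34·2.998×10^8)/8.839×10^-20 = 2.25×10^-6 m = 2.25×10^3 nm.

λ = 2.25×10^3 nm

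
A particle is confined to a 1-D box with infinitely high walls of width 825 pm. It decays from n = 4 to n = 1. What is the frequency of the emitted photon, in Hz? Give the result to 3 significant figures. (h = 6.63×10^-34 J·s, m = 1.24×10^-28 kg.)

f = 1.47×10^13 Hz

E_1 = h²/(8mL²) = 6.510×10^-22 J and ΔE = (4² − 1²)E_1 = 9.765×10^-21 J.
f = ΔE/h = 9.765×10^-21/6.63×10^-34 = 1.47×10^13 Hz.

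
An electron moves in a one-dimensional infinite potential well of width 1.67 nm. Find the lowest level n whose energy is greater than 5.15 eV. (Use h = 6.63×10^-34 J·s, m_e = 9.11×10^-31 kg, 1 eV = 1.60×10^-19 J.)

n = 7

E_1 = h²/(8m_eL²) = 2.163×10^-20 J = 0.1352 eV.
Need n² > 5.15/0.1352 = 38.09, i.e. n > 6.172.
The smallest integer satisfying this is n = 7.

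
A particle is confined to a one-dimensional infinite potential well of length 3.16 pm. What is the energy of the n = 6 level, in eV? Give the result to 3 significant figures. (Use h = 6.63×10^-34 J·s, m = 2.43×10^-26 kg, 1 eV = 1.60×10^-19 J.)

For an infinite well E_n = n²h²/(8mL²), so E_1 = h²/(8mL²) = (6.63×10^-34)²/(8·2.43×10^-26·(3.16×10^-12 m)²) = 2.264×10^-19 J.
Then E_6 = 6²·E_1 = 36·2.264×10^-19 J = 8.150×10^-18 J.
Converting, E_6 = 8.150×10^-18 J / (1.60×10^-19 J/eV) = 50.9 eV.

E_6 = 50.9 eV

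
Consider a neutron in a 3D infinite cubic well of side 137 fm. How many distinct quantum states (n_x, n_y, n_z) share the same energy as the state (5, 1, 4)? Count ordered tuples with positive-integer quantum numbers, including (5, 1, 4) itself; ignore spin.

The level has n_x² + n_y² + n_z² = 42. The ordered positive-integer solutions are (1, 4, 5), (1, 5, 4), (4, 1, 5), (4, 5, 1), (5, 1, 4), (5, 4, 1).
That gives 6 states.

degeneracy = 6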